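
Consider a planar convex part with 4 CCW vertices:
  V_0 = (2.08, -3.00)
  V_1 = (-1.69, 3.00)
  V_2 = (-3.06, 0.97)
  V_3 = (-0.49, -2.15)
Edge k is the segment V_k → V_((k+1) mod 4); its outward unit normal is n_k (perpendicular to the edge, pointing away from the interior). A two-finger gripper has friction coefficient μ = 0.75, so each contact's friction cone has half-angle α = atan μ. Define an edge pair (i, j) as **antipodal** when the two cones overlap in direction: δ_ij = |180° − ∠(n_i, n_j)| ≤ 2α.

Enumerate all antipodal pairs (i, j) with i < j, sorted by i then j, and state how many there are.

α = atan 0.75 = 36.87°;  2α = 73.74°
n_0 = (+0.8467, +0.5320)
n_1 = (-0.8289, +0.5594)
n_2 = (-0.7719, -0.6358)
n_3 = (-0.3140, -0.9494)
  (0,1): δ = 66.16°  ✓
  (0,2): δ = 7.34°  ✓
  (0,3): δ = 39.56°  ✓
  (1,2): δ = 106.51°  ·
  (1,3): δ = 74.29°  ·
  (2,3): δ = 147.78°  ·
antipodal pairs: 3

count = 3; pairs: (0,1), (0,2), (0,3)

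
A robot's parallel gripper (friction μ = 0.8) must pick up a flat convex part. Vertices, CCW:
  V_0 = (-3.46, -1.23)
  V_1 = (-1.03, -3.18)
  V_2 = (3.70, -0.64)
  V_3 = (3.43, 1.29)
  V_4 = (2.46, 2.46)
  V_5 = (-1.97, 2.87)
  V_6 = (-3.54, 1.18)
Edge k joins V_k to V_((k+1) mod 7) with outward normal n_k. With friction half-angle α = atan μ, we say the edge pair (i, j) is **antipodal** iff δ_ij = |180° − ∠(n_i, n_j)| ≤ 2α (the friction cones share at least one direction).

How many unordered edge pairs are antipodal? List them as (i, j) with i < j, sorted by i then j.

count = 9; pairs: (0,2), (0,3), (0,4), (1,4), (1,5), (1,6), (2,5), (2,6), (3,6)

α = atan 0.8 = 38.66°;  2α = 77.32°
n_0 = (-0.6259, -0.7799)
n_1 = (+0.4731, -0.8810)
n_2 = (+0.9904, +0.1385)
n_3 = (+0.7698, +0.6382)
n_4 = (+0.0922, +0.9957)
n_5 = (-0.7326, +0.6806)
n_6 = (-0.9994, -0.0332)
  (0,1): δ = 113.02°  ·
  (0,2): δ = 43.29°  ✓
  (0,3): δ = 11.59°  ✓
  (0,4): δ = 33.46°  ✓
  (0,5): δ = 85.85°  ·
  (0,6): δ = 130.65°  ·
  (1,2): δ = 110.27°  ·
  (1,3): δ = 78.57°  ·
  (1,4): δ = 33.52°  ✓
  (1,5): δ = 18.87°  ✓
  (1,6): δ = 63.67°  ✓
  (2,3): δ = 148.30°  ·
  (2,4): δ = 103.25°  ·
  (2,5): δ = 50.86°  ✓
  (2,6): δ = 6.06°  ✓
  (3,4): δ = 134.95°  ·
  (3,5): δ = 82.55°  ·
  (3,6): δ = 37.76°  ✓
  (4,5): δ = 127.60°  ·
  (4,6): δ = 82.81°  ·
  (5,6): δ = 135.21°  ·
antipodal pairs: 9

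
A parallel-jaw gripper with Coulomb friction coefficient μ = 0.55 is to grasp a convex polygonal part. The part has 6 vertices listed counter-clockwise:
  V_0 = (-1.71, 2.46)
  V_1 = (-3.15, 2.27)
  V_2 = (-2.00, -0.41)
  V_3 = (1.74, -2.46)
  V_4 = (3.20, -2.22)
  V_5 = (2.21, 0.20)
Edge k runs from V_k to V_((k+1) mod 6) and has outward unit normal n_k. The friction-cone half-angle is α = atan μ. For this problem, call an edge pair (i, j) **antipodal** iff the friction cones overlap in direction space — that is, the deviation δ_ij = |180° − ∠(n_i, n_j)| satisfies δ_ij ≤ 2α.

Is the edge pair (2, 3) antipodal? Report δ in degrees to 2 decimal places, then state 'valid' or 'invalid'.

α = atan 0.55 = 28.81°;  2α = 57.62°
edge 2: e_2 = (+3.74, -2.05);  n_2 = (-0.4807, -0.8769)
edge 3: e_3 = (+1.46, +0.24);  n_3 = (+0.1622, -0.9868)
∠(n_2, n_3) = 38.06°
δ = |180° − 38.06°| = 141.94°
141.94° > 2α = 57.62°  →  invalid

δ = 141.94°, invalid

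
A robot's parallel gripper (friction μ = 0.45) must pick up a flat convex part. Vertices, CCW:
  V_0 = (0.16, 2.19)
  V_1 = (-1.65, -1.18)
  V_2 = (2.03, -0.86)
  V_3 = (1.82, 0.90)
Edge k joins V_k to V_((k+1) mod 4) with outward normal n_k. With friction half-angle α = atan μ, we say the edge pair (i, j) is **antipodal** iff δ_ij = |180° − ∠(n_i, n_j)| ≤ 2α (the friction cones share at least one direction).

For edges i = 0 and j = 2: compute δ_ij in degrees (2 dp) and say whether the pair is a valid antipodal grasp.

α = atan 0.45 = 24.23°;  2α = 48.46°
edge 0: e_0 = (-1.81, -3.37);  n_0 = (-0.8810, +0.4732)
edge 2: e_2 = (-0.21, +1.76);  n_2 = (+0.9930, +0.1185)
∠(n_0, n_2) = 144.96°
δ = |180° − 144.96°| = 35.04°
35.04° ≤ 2α = 48.46°  →  valid

δ = 35.04°, valid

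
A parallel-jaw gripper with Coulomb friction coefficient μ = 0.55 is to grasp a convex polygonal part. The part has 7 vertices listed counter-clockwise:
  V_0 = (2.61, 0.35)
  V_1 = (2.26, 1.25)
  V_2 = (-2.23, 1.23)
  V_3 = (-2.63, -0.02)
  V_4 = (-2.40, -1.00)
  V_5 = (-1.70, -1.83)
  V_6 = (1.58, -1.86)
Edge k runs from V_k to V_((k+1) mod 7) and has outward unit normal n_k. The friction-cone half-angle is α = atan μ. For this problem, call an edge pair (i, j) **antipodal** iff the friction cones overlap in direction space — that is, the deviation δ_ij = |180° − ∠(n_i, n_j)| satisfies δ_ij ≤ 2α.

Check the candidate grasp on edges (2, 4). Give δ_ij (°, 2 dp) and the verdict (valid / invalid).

α = atan 0.55 = 28.81°;  2α = 57.62°
edge 2: e_2 = (-0.40, -1.25);  n_2 = (-0.9524, +0.3048)
edge 4: e_4 = (+0.70, -0.83);  n_4 = (-0.7644, -0.6447)
∠(n_2, n_4) = 57.89°
δ = |180° − 57.89°| = 122.11°
122.11° > 2α = 57.62°  →  invalid

δ = 122.11°, invalid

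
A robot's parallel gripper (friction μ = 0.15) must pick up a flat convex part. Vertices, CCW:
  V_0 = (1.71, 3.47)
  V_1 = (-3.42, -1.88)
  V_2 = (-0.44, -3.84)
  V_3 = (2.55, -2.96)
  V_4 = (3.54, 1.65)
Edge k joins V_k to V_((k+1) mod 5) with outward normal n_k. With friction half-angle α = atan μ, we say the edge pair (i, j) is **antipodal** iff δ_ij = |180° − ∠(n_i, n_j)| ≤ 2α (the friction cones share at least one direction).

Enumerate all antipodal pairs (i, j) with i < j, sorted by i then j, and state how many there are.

count = 1; pairs: (1,4)

α = atan 0.15 = 8.53°;  2α = 17.06°
n_0 = (-0.7218, +0.6921)
n_1 = (-0.5495, -0.8355)
n_2 = (+0.2823, -0.9593)
n_3 = (+0.9777, -0.2100)
n_4 = (+0.7052, +0.7090)
  (0,1): δ = 79.54°  ·
  (0,2): δ = 29.80°  ·
  (0,3): δ = 31.68°  ·
  (0,4): δ = 88.95°  ·
  (1,2): δ = 130.27°  ·
  (1,3): δ = 68.79°  ·
  (1,4): δ = 11.51°  ✓
  (2,3): δ = 118.52°  ·
  (2,4): δ = 61.24°  ·
  (3,4): δ = 122.72°  ·
antipodal pairs: 1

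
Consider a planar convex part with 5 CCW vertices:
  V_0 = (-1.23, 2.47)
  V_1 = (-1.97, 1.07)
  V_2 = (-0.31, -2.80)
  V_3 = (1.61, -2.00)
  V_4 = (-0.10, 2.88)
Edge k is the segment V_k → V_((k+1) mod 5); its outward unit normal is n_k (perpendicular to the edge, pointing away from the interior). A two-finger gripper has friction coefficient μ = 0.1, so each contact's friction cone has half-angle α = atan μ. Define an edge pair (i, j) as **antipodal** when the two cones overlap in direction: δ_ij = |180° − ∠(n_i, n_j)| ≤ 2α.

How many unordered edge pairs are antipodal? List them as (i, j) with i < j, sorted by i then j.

α = atan 0.1 = 5.71°;  2α = 11.42°
n_0 = (-0.8841, +0.4673)
n_1 = (-0.9190, -0.3942)
n_2 = (+0.3846, -0.9231)
n_3 = (+0.9437, +0.3307)
n_4 = (-0.3411, +0.9400)
  (0,1): δ = 128.92°  ·
  (0,2): δ = 39.52°  ·
  (0,3): δ = 47.17°  ·
  (0,4): δ = 137.80°  ·
  (1,2): δ = 90.60°  ·
  (1,3): δ = 3.91°  ✓
  (1,4): δ = 86.73°  ·
  (2,3): δ = 93.31°  ·
  (2,4): δ = 2.68°  ✓
  (3,4): δ = 89.37°  ·
antipodal pairs: 2

count = 2; pairs: (1,3), (2,4)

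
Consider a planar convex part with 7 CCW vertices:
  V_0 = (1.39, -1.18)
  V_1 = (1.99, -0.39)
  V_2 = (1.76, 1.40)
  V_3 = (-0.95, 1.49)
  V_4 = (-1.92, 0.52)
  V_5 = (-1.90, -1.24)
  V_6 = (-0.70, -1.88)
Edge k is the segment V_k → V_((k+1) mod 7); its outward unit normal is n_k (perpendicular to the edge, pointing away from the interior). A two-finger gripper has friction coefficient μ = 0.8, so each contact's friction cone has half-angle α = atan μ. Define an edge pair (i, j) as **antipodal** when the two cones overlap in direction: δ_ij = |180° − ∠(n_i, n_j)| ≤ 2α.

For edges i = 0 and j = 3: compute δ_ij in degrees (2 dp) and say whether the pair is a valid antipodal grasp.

α = atan 0.8 = 38.66°;  2α = 77.32°
edge 0: e_0 = (+0.60, +0.79);  n_0 = (+0.7964, -0.6048)
edge 3: e_3 = (-0.97, -0.97);  n_3 = (-0.7071, +0.7071)
∠(n_0, n_3) = 172.22°
δ = |180° − 172.22°| = 7.78°
7.78° ≤ 2α = 77.32°  →  valid

δ = 7.78°, valid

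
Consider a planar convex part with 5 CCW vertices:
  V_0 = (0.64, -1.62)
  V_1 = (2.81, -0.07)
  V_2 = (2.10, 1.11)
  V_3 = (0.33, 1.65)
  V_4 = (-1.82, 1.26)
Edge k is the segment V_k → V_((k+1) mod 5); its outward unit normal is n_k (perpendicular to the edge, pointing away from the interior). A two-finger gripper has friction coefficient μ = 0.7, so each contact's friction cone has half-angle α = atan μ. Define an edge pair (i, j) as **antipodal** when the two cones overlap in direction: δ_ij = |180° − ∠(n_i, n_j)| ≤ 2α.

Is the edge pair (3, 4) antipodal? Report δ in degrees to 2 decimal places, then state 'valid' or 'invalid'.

α = atan 0.7 = 34.99°;  2α = 69.98°
edge 3: e_3 = (-2.15, -0.39);  n_3 = (-0.1785, +0.9839)
edge 4: e_4 = (+2.46, -2.88);  n_4 = (-0.7604, -0.6495)
∠(n_3, n_4) = 120.22°
δ = |180° − 120.22°| = 59.78°
59.78° ≤ 2α = 69.98°  →  valid

δ = 59.78°, valid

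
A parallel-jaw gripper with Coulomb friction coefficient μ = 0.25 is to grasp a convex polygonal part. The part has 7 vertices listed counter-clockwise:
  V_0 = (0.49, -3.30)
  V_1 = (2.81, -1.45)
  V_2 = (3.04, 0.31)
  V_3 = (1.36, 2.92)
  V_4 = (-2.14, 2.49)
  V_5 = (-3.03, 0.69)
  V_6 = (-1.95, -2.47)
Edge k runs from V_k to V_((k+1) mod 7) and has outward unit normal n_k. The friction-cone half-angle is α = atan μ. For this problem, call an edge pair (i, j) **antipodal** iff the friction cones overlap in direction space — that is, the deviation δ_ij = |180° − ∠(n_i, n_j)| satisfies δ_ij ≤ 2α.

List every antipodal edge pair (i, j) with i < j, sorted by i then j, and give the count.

α = atan 0.25 = 14.04°;  2α = 28.07°
n_0 = (+0.6235, -0.7819)
n_1 = (+0.9916, -0.1296)
n_2 = (+0.8409, +0.5412)
n_3 = (-0.1219, +0.9925)
n_4 = (-0.8964, +0.4432)
n_5 = (-0.9463, -0.3234)
n_6 = (-0.3220, -0.9467)
  (0,1): δ = 136.01°  ·
  (0,2): δ = 95.80°  ·
  (0,3): δ = 31.57°  ·
  (0,4): δ = 25.12°  ✓
  (0,5): δ = 70.30°  ·
  (0,6): δ = 122.64°  ·
  (1,2): δ = 139.79°  ·
  (1,3): δ = 75.55°  ·
  (1,4): δ = 18.86°  ✓
  (1,5): δ = 26.31°  ✓
  (1,6): δ = 78.66°  ·
  (2,3): δ = 115.76°  ·
  (2,4): δ = 59.08°  ·
  (2,5): δ = 13.90°  ✓
  (2,6): δ = 38.45°  ·
  (3,4): δ = 123.31°  ·
  (3,5): δ = 78.14°  ·
  (3,6): δ = 25.79°  ✓
  (4,5): δ = 134.82°  ·
  (4,6): δ = 82.48°  ·
  (5,6): δ = 127.66°  ·
antipodal pairs: 5

count = 5; pairs: (0,4), (1,4), (1,5), (2,5), (3,6)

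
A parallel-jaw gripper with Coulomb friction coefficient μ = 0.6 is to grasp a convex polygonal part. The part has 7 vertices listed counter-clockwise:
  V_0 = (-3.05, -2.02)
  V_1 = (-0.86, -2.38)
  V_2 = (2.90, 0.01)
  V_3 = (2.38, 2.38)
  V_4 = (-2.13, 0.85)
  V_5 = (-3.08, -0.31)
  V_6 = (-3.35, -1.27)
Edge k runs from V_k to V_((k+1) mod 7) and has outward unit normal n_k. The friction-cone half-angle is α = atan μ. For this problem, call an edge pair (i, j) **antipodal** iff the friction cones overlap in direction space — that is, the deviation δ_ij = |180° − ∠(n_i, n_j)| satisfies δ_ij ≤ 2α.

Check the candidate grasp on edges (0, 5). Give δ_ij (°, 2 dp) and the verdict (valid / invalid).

δ = 83.63°, invalid

α = atan 0.6 = 30.96°;  2α = 61.93°
edge 0: e_0 = (+2.19, -0.36);  n_0 = (-0.1622, -0.9868)
edge 5: e_5 = (-0.27, -0.96);  n_5 = (-0.9627, +0.2707)
∠(n_0, n_5) = 96.37°
δ = |180° − 96.37°| = 83.63°
83.63° > 2α = 61.93°  →  invalid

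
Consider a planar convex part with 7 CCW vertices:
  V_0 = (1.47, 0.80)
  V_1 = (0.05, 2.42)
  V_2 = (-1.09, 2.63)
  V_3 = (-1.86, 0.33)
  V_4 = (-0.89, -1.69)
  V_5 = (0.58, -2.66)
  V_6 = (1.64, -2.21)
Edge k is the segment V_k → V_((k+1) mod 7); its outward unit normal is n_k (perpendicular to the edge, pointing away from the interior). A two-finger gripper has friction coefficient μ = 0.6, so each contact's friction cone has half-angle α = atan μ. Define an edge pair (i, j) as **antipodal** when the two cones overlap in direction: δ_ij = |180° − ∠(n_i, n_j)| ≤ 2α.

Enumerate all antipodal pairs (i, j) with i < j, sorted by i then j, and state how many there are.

α = atan 0.6 = 30.96°;  2α = 61.93°
n_0 = (+0.7520, +0.6592)
n_1 = (+0.1812, +0.9835)
n_2 = (-0.9483, +0.3175)
n_3 = (-0.9015, -0.4329)
n_4 = (-0.5508, -0.8347)
n_5 = (+0.3908, -0.9205)
n_6 = (+0.9984, +0.0564)
  (0,1): δ = 141.67°  ·
  (0,2): δ = 59.75°  ✓
  (0,3): δ = 15.59°  ✓
  (0,4): δ = 15.34°  ✓
  (0,5): δ = 71.77°  ·
  (0,6): δ = 142.00°  ·
  (1,2): δ = 98.07°  ·
  (1,3): δ = 53.91°  ✓
  (1,4): δ = 22.98°  ✓
  (1,5): δ = 33.44°  ✓
  (1,6): δ = 103.67°  ·
  (2,3): δ = 135.84°  ·
  (2,4): δ = 104.91°  ·
  (2,5): δ = 48.49°  ✓
  (2,6): δ = 21.74°  ✓
  (3,4): δ = 149.07°  ·
  (3,5): δ = 92.65°  ·
  (3,6): δ = 22.42°  ✓
  (4,5): δ = 123.58°  ·
  (4,6): δ = 53.35°  ✓
  (5,6): δ = 109.77°  ·
antipodal pairs: 10

count = 10; pairs: (0,2), (0,3), (0,4), (1,3), (1,4), (1,5), (2,5), (2,6), (3,6), (4,6)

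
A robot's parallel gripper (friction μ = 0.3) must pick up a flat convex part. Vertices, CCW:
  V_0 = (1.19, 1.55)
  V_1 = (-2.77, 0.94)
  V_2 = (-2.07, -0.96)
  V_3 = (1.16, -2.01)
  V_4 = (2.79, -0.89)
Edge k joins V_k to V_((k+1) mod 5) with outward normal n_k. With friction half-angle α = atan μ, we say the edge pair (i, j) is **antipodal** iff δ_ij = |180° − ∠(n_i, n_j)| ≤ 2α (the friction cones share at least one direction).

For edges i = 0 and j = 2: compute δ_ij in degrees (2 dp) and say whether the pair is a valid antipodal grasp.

α = atan 0.3 = 16.70°;  2α = 33.40°
edge 0: e_0 = (-3.96, -0.61);  n_0 = (-0.1522, +0.9883)
edge 2: e_2 = (+3.23, -1.05);  n_2 = (-0.3092, -0.9510)
∠(n_0, n_2) = 153.23°
δ = |180° − 153.23°| = 26.77°
26.77° ≤ 2α = 33.40°  →  valid

δ = 26.77°, valid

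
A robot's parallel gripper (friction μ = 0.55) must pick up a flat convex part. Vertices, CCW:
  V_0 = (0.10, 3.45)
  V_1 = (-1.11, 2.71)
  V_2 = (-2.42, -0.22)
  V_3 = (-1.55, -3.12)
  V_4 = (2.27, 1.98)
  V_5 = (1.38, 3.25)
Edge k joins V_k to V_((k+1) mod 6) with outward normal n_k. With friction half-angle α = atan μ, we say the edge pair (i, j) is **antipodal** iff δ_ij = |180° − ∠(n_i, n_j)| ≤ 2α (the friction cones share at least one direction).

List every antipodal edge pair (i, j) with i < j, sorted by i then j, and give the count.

α = atan 0.55 = 28.81°;  2α = 57.62°
n_0 = (-0.5217, +0.8531)
n_1 = (-0.9129, +0.4082)
n_2 = (-0.9578, -0.2873)
n_3 = (+0.8004, -0.5995)
n_4 = (+0.8189, +0.5739)
n_5 = (+0.1544, +0.9880)
  (0,1): δ = 145.54°  ·
  (0,2): δ = 104.75°  ·
  (0,3): δ = 21.72°  ✓
  (0,4): δ = 93.57°  ·
  (0,5): δ = 139.67°  ·
  (1,2): δ = 139.21°  ·
  (1,3): δ = 12.74°  ✓
  (1,4): δ = 59.11°  ·
  (1,5): δ = 105.21°  ·
  (2,3): δ = 53.53°  ✓
  (2,4): δ = 18.32°  ✓
  (2,5): δ = 64.42°  ·
  (3,4): δ = 108.14°  ·
  (3,5): δ = 62.05°  ·
  (4,5): δ = 133.90°  ·
antipodal pairs: 4

count = 4; pairs: (0,3), (1,3), (2,3), (2,4)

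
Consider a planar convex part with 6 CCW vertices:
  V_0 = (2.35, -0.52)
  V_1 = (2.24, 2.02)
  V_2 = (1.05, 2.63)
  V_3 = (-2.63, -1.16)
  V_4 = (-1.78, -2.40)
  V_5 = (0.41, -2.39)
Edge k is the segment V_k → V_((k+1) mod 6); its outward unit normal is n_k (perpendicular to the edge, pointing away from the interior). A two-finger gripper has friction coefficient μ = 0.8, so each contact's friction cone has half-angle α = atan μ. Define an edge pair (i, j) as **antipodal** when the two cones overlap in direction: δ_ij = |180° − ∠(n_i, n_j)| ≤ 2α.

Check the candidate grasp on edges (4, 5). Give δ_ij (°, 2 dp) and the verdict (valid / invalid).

δ = 136.31°, invalid

α = atan 0.8 = 38.66°;  2α = 77.32°
edge 4: e_4 = (+2.19, +0.01);  n_4 = (+0.0046, -1.0000)
edge 5: e_5 = (+1.94, +1.87);  n_5 = (+0.6940, -0.7200)
∠(n_4, n_5) = 43.69°
δ = |180° − 43.69°| = 136.31°
136.31° > 2α = 77.32°  →  invalid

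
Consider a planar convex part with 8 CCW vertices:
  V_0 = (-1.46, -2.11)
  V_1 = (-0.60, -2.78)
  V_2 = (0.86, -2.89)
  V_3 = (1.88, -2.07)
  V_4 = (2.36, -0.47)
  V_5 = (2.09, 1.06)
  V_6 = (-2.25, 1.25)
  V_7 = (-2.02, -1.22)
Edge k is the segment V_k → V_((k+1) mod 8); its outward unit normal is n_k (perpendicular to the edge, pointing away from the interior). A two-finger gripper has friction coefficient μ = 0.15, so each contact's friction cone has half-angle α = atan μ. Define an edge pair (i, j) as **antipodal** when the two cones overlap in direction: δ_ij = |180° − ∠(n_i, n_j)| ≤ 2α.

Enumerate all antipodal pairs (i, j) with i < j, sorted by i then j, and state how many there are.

count = 2; pairs: (1,5), (4,6)

α = atan 0.15 = 8.53°;  2α = 17.06°
n_0 = (-0.6146, -0.7889)
n_1 = (-0.0751, -0.9972)
n_2 = (+0.6266, -0.7794)
n_3 = (+0.9578, -0.2873)
n_4 = (+0.9848, +0.1738)
n_5 = (+0.0437, +0.9990)
n_6 = (-0.9957, -0.0927)
n_7 = (-0.8464, -0.5326)
  (0,1): δ = 146.39°  ·
  (0,2): δ = 103.28°  ·
  (0,3): δ = 68.78°  ·
  (0,4): δ = 42.07°  ·
  (0,5): δ = 35.41°  ·
  (0,6): δ = 133.24°  ·
  (0,7): δ = 160.10°  ·
  (1,2): δ = 136.89°  ·
  (1,3): δ = 102.39°  ·
  (1,4): δ = 75.68°  ·
  (1,5): δ = 1.80°  ✓
  (1,6): δ = 99.63°  ·
  (1,7): δ = 126.49°  ·
  (2,3): δ = 145.50°  ·
  (2,4): δ = 118.79°  ·
  (2,5): δ = 41.30°  ·
  (2,6): δ = 56.52°  ·
  (2,7): δ = 83.38°  ·
  (3,4): δ = 153.29°  ·
  (3,5): δ = 75.81°  ·
  (3,6): δ = 22.02°  ·
  (3,7): δ = 48.88°  ·
  (4,5): δ = 102.51°  ·
  (4,6): δ = 4.69°  ✓
  (4,7): δ = 22.17°  ·
  (5,6): δ = 82.17°  ·
  (5,7): δ = 55.31°  ·
  (6,7): δ = 153.14°  ·
antipodal pairs: 2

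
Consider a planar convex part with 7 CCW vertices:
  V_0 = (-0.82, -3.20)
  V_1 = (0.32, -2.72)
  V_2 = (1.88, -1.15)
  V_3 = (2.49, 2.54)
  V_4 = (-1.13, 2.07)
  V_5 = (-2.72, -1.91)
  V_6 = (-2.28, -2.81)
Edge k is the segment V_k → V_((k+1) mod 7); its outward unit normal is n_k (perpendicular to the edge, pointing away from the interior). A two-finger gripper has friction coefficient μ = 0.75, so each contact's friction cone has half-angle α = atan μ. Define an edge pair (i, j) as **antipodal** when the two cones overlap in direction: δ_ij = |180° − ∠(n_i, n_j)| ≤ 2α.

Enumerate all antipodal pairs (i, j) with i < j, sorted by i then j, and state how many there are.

α = atan 0.75 = 36.87°;  2α = 73.74°
n_0 = (+0.3881, -0.9216)
n_1 = (+0.7094, -0.7048)
n_2 = (+0.9866, -0.1631)
n_3 = (-0.1288, +0.9917)
n_4 = (-0.9286, +0.3710)
n_5 = (-0.8984, -0.4392)
n_6 = (-0.2581, -0.9661)
  (0,1): δ = 157.65°  ·
  (0,2): δ = 122.22°  ·
  (0,3): δ = 15.44°  ✓
  (0,4): δ = 45.39°  ✓
  (0,5): δ = 93.22°  ·
  (0,6): δ = 142.21°  ·
  (1,2): δ = 144.57°  ·
  (1,3): δ = 37.79°  ✓
  (1,4): δ = 23.04°  ✓
  (1,5): δ = 70.87°  ✓
  (1,6): δ = 119.86°  ·
  (2,3): δ = 73.22°  ✓
  (2,4): δ = 12.39°  ✓
  (2,5): δ = 35.44°  ✓
  (2,6): δ = 84.43°  ·
  (3,4): δ = 119.17°  ·
  (3,5): δ = 71.34°  ✓
  (3,6): δ = 22.35°  ✓
  (4,5): δ = 132.17°  ·
  (4,6): δ = 83.18°  ·
  (5,6): δ = 131.01°  ·
antipodal pairs: 10

count = 10; pairs: (0,3), (0,4), (1,3), (1,4), (1,5), (2,3), (2,4), (2,5), (3,5), (3,6)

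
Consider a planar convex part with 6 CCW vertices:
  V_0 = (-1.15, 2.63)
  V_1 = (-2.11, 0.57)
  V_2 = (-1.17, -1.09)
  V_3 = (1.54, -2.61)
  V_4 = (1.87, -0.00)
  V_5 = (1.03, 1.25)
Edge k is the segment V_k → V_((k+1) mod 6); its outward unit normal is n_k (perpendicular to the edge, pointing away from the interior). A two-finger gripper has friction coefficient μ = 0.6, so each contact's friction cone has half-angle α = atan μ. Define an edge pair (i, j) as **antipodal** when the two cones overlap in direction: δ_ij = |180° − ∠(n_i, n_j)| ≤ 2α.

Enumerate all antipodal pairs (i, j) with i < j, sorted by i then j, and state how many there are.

count = 7; pairs: (0,3), (0,4), (1,3), (1,4), (1,5), (2,4), (2,5)

α = atan 0.6 = 30.96°;  2α = 61.93°
n_0 = (-0.9064, +0.4224)
n_1 = (-0.8702, -0.4927)
n_2 = (-0.4892, -0.8722)
n_3 = (+0.9921, -0.1254)
n_4 = (+0.8300, +0.5578)
n_5 = (+0.5349, +0.8449)
  (0,1): δ = 125.49°  ·
  (0,2): δ = 94.30°  ·
  (0,3): δ = 17.78°  ✓
  (0,4): δ = 58.89°  ✓
  (0,5): δ = 82.65°  ·
  (1,2): δ = 148.81°  ·
  (1,3): δ = 36.73°  ✓
  (1,4): δ = 4.38°  ✓
  (1,5): δ = 28.14°  ✓
  (2,3): δ = 67.92°  ·
  (2,4): δ = 26.81°  ✓
  (2,5): δ = 3.05°  ✓
  (3,4): δ = 138.89°  ·
  (3,5): δ = 115.13°  ·
  (4,5): δ = 156.24°  ·
antipodal pairs: 7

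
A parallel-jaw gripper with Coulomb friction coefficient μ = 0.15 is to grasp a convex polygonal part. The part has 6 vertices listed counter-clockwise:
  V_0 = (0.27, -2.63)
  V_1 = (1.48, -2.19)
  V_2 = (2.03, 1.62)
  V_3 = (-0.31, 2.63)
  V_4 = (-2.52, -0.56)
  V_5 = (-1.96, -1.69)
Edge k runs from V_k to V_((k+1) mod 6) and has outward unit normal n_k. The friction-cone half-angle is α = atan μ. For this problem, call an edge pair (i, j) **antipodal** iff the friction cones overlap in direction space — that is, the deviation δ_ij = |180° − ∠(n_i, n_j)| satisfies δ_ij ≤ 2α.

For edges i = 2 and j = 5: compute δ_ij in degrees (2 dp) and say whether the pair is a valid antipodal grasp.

δ = 0.49°, valid

α = atan 0.15 = 8.53°;  2α = 17.06°
edge 2: e_2 = (-2.34, +1.01);  n_2 = (+0.3963, +0.9181)
edge 5: e_5 = (+2.23, -0.94);  n_5 = (-0.3884, -0.9215)
∠(n_2, n_5) = 179.51°
δ = |180° − 179.51°| = 0.49°
0.49° ≤ 2α = 17.06°  →  valid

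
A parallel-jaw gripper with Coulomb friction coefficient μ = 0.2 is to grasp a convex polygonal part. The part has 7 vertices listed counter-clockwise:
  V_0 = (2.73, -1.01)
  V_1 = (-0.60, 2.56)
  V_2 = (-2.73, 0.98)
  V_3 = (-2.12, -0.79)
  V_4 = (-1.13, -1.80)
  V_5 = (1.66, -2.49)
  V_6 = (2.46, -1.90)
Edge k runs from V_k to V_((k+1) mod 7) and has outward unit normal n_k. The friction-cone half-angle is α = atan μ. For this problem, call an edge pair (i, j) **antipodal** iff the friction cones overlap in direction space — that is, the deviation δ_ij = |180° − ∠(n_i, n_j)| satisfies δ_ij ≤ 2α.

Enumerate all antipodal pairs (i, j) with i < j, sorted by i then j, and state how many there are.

α = atan 0.2 = 11.31°;  2α = 22.62°
n_0 = (+0.7313, +0.6821)
n_1 = (-0.5958, +0.8032)
n_2 = (-0.9454, -0.3258)
n_3 = (-0.7141, -0.7000)
n_4 = (-0.2401, -0.9708)
n_5 = (+0.5935, -0.8048)
n_6 = (+0.9569, -0.2903)
  (0,1): δ = 96.44°  ·
  (0,2): δ = 23.99°  ·
  (0,3): δ = 1.42°  ✓
  (0,4): δ = 33.10°  ·
  (0,5): δ = 83.40°  ·
  (0,6): δ = 120.12°  ·
  (1,2): δ = 107.55°  ·
  (1,3): δ = 82.14°  ·
  (1,4): δ = 50.46°  ·
  (1,5): δ = 0.16°  ✓
  (1,6): δ = 36.56°  ·
  (2,3): δ = 154.59°  ·
  (2,4): δ = 122.91°  ·
  (2,5): δ = 72.61°  ·
  (2,6): δ = 35.89°  ·
  (3,4): δ = 148.32°  ·
  (3,5): δ = 98.02°  ·
  (3,6): δ = 61.30°  ·
  (4,5): δ = 129.70°  ·
  (4,6): δ = 92.99°  ·
  (5,6): δ = 143.29°  ·
antipodal pairs: 2

count = 2; pairs: (0,3), (1,5)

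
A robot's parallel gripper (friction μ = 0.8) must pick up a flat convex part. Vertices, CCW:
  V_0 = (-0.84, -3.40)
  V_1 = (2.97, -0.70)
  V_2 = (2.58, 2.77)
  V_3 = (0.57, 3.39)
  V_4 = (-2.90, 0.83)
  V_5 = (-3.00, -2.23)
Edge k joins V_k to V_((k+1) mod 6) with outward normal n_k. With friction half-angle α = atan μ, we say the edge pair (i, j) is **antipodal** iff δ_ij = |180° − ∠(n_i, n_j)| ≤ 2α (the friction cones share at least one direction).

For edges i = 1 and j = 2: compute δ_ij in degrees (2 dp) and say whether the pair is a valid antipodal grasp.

α = atan 0.8 = 38.66°;  2α = 77.32°
edge 1: e_1 = (-0.39, +3.47);  n_1 = (+0.9937, +0.1117)
edge 2: e_2 = (-2.01, +0.62);  n_2 = (+0.2948, +0.9556)
∠(n_1, n_2) = 66.44°
δ = |180° − 66.44°| = 113.56°
113.56° > 2α = 77.32°  →  invalid

δ = 113.56°, invalid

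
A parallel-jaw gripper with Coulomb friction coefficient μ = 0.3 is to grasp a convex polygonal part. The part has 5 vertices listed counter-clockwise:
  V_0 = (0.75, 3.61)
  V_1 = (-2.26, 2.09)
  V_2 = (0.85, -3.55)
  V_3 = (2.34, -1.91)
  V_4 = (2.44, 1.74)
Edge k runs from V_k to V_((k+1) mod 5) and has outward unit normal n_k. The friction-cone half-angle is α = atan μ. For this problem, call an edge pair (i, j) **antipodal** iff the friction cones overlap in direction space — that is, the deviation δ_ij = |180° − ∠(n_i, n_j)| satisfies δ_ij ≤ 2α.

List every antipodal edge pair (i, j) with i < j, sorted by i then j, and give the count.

α = atan 0.3 = 16.70°;  2α = 33.40°
n_0 = (-0.4508, +0.8926)
n_1 = (-0.8757, -0.4829)
n_2 = (+0.7401, -0.6724)
n_3 = (+0.9996, -0.0274)
n_4 = (+0.7419, +0.6705)
  (0,1): δ = 87.92°  ·
  (0,2): δ = 20.95°  ✓
  (0,3): δ = 61.64°  ·
  (0,4): δ = 105.31°  ·
  (1,2): δ = 71.13°  ·
  (1,3): δ = 30.44°  ✓
  (1,4): δ = 13.23°  ✓
  (2,3): δ = 139.31°  ·
  (2,4): δ = 95.64°  ·
  (3,4): δ = 136.33°  ·
antipodal pairs: 3

count = 3; pairs: (0,2), (1,3), (1,4)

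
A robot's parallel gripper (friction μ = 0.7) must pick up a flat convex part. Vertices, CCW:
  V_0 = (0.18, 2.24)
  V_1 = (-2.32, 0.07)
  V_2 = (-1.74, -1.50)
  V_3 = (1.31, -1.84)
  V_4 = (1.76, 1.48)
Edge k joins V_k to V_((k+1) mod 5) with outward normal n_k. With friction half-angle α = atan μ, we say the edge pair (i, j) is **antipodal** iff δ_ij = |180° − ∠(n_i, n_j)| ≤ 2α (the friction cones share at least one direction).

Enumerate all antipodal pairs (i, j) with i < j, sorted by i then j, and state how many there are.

count = 5; pairs: (0,2), (0,3), (1,3), (1,4), (2,4)

α = atan 0.7 = 34.99°;  2α = 69.98°
n_0 = (-0.6555, +0.7552)
n_1 = (-0.9380, -0.3465)
n_2 = (-0.1108, -0.9938)
n_3 = (+0.9909, -0.1343)
n_4 = (+0.4335, +0.9012)
  (0,1): δ = 110.68°  ·
  (0,2): δ = 47.32°  ✓
  (0,3): δ = 41.32°  ✓
  (0,4): δ = 113.35°  ·
  (1,2): δ = 116.64°  ·
  (1,3): δ = 27.99°  ✓
  (1,4): δ = 44.04°  ✓
  (2,3): δ = 91.36°  ·
  (2,4): δ = 19.33°  ✓
  (3,4): δ = 107.97°  ·
antipodal pairs: 5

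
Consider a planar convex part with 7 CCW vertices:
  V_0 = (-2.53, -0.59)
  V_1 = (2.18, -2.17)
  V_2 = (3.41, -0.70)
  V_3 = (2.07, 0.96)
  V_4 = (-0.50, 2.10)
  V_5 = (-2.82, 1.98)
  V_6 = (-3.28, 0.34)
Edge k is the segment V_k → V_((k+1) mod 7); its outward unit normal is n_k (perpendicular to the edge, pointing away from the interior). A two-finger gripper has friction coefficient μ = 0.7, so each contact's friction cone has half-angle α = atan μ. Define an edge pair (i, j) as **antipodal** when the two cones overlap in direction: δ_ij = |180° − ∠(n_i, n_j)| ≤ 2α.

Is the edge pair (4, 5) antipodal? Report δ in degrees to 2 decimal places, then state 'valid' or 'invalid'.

δ = 108.63°, invalid

α = atan 0.7 = 34.99°;  2α = 69.98°
edge 4: e_4 = (-2.32, -0.12);  n_4 = (-0.0517, +0.9987)
edge 5: e_5 = (-0.46, -1.64);  n_5 = (-0.9628, +0.2701)
∠(n_4, n_5) = 71.37°
δ = |180° − 71.37°| = 108.63°
108.63° > 2α = 69.98°  →  invalid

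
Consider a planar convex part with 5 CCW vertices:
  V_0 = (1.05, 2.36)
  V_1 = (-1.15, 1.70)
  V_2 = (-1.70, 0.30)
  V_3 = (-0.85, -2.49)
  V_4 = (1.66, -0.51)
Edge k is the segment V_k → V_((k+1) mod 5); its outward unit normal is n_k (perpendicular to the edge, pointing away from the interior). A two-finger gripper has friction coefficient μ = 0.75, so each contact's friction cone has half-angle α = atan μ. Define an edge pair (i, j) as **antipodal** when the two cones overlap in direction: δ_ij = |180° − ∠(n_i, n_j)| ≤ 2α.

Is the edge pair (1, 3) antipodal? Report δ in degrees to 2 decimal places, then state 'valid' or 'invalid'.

δ = 30.28°, valid

α = atan 0.75 = 36.87°;  2α = 73.74°
edge 1: e_1 = (-0.55, -1.40);  n_1 = (-0.9308, +0.3657)
edge 3: e_3 = (+2.51, +1.98);  n_3 = (+0.6193, -0.7851)
∠(n_1, n_3) = 149.72°
δ = |180° − 149.72°| = 30.28°
30.28° ≤ 2α = 73.74°  →  valid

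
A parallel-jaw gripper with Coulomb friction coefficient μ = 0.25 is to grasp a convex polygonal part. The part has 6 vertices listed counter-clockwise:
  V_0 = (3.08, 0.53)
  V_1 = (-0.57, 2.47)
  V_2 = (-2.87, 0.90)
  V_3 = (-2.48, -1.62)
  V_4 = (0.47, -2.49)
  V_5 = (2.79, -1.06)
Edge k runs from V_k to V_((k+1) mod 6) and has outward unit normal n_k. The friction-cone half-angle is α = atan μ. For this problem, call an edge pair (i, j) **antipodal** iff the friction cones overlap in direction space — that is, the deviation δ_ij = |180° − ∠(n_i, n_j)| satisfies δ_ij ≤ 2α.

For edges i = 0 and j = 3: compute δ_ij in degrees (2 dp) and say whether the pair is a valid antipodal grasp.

δ = 11.56°, valid

α = atan 0.25 = 14.04°;  2α = 28.07°
edge 0: e_0 = (-3.65, +1.94);  n_0 = (+0.4693, +0.8830)
edge 3: e_3 = (+2.95, -0.87);  n_3 = (-0.2829, -0.9592)
∠(n_0, n_3) = 168.44°
δ = |180° − 168.44°| = 11.56°
11.56° ≤ 2α = 28.07°  →  valid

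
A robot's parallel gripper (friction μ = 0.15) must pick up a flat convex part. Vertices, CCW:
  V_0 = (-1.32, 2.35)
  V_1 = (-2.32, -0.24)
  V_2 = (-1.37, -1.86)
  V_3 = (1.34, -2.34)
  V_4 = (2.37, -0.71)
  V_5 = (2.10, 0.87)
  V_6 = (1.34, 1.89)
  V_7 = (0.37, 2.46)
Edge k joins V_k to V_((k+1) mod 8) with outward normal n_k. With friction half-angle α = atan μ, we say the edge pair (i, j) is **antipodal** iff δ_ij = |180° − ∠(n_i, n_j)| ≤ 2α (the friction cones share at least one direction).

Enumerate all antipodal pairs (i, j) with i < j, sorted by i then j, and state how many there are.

α = atan 0.15 = 8.53°;  2α = 17.06°
n_0 = (-0.9329, +0.3602)
n_1 = (-0.8626, -0.5059)
n_2 = (-0.1744, -0.9847)
n_3 = (+0.8454, -0.5342)
n_4 = (+0.9857, +0.1684)
n_5 = (+0.8019, +0.5975)
n_6 = (+0.5066, +0.8622)
n_7 = (-0.0650, +0.9979)
  (0,1): δ = 128.50°  ·
  (0,2): δ = 78.93°  ·
  (0,3): δ = 11.18°  ✓
  (0,4): δ = 30.81°  ·
  (0,5): δ = 57.80°  ·
  (0,6): δ = 80.67°  ·
  (0,7): δ = 114.84°  ·
  (1,2): δ = 130.43°  ·
  (1,3): δ = 62.68°  ·
  (1,4): δ = 20.69°  ·
  (1,5): δ = 6.30°  ✓
  (1,6): δ = 29.17°  ·
  (1,7): δ = 63.34°  ·
  (2,3): δ = 112.24°  ·
  (2,4): δ = 70.26°  ·
  (2,5): δ = 43.27°  ·
  (2,6): δ = 20.40°  ·
  (2,7): δ = 13.77°  ✓
  (3,4): δ = 138.01°  ·
  (3,5): δ = 111.02°  ·
  (3,6): δ = 88.15°  ·
  (3,7): δ = 53.99°  ·
  (4,5): δ = 153.01°  ·
  (4,6): δ = 130.14°  ·
  (4,7): δ = 95.97°  ·
  (5,6): δ = 157.13°  ·
  (5,7): δ = 122.97°  ·
  (6,7): δ = 145.84°  ·
antipodal pairs: 3

count = 3; pairs: (0,3), (1,5), (2,7)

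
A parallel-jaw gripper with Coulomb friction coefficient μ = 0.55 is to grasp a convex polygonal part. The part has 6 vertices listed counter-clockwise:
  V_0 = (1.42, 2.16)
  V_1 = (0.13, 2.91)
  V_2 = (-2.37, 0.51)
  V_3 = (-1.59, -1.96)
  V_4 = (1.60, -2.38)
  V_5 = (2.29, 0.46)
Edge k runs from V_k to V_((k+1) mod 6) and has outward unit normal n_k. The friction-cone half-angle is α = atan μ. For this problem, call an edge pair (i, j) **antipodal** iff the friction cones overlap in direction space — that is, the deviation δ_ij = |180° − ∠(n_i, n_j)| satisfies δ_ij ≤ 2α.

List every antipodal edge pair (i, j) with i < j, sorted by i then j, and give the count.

count = 7; pairs: (0,2), (0,3), (1,3), (1,4), (2,4), (2,5), (3,5)

α = atan 0.55 = 28.81°;  2α = 57.62°
n_0 = (+0.5026, +0.8645)
n_1 = (-0.6925, +0.7214)
n_2 = (-0.9536, -0.3011)
n_3 = (-0.1305, -0.9914)
n_4 = (+0.9717, -0.2361)
n_5 = (+0.8902, +0.4556)
  (0,1): δ = 106.00°  ·
  (0,2): δ = 42.30°  ✓
  (0,3): δ = 22.67°  ✓
  (0,4): δ = 106.52°  ·
  (0,5): δ = 147.28°  ·
  (1,2): δ = 116.31°  ·
  (1,3): δ = 51.33°  ✓
  (1,4): δ = 32.51°  ✓
  (1,5): δ = 73.27°  ·
  (2,3): δ = 115.03°  ·
  (2,4): δ = 31.18°  ✓
  (2,5): δ = 9.58°  ✓
  (3,4): δ = 96.16°  ·
  (3,5): δ = 55.40°  ✓
  (4,5): δ = 139.24°  ·
antipodal pairs: 7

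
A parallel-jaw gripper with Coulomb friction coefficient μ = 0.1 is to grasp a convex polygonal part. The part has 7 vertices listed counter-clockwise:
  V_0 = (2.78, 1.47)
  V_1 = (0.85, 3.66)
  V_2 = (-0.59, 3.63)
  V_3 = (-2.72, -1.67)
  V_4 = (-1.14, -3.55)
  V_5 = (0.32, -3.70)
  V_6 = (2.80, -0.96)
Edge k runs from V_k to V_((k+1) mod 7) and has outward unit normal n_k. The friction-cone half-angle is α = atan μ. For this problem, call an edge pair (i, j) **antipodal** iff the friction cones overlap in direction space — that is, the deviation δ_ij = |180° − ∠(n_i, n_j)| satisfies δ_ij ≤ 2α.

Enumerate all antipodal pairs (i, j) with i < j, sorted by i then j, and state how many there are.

α = atan 0.1 = 5.71°;  2α = 11.42°
n_0 = (+0.7502, +0.6612)
n_1 = (-0.0208, +0.9998)
n_2 = (-0.9279, +0.3729)
n_3 = (-0.7655, -0.6434)
n_4 = (-0.1022, -0.9948)
n_5 = (+0.7414, -0.6711)
n_6 = (+1.0000, +0.0082)
  (0,1): δ = 130.20°  ·
  (0,2): δ = 63.28°  ·
  (0,3): δ = 1.34°  ✓
  (0,4): δ = 42.74°  ·
  (0,5): δ = 96.46°  ·
  (0,6): δ = 139.08°  ·
  (1,2): δ = 113.09°  ·
  (1,3): δ = 51.15°  ·
  (1,4): δ = 7.06°  ✓
  (1,5): δ = 46.66°  ·
  (1,6): δ = 89.28°  ·
  (2,3): δ = 118.06°  ·
  (2,4): δ = 73.97°  ·
  (2,5): δ = 20.25°  ·
  (2,6): δ = 22.37°  ·
  (3,4): δ = 135.91°  ·
  (3,5): δ = 82.19°  ·
  (3,6): δ = 39.57°  ·
  (4,5): δ = 126.28°  ·
  (4,6): δ = 83.66°  ·
  (5,6): δ = 137.38°  ·
antipodal pairs: 2

count = 2; pairs: (0,3), (1,4)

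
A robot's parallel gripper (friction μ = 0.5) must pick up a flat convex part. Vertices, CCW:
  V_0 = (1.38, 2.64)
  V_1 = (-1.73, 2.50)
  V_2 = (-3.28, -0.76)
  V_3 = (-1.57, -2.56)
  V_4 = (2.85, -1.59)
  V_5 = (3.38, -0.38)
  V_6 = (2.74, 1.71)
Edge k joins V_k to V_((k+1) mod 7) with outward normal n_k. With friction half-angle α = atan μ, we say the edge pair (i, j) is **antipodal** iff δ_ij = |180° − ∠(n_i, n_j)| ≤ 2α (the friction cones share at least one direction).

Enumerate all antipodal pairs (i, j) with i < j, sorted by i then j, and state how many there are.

α = atan 0.5 = 26.57°;  2α = 53.13°
n_0 = (-0.0450, +0.9990)
n_1 = (-0.9031, +0.4294)
n_2 = (-0.7250, -0.6887)
n_3 = (+0.2144, -0.9768)
n_4 = (+0.9160, -0.4012)
n_5 = (+0.9562, +0.2928)
n_6 = (+0.5645, +0.8255)
  (0,1): δ = 118.01°  ·
  (0,2): δ = 49.05°  ✓
  (0,3): δ = 9.80°  ✓
  (0,4): δ = 63.77°  ·
  (0,5): δ = 104.45°  ·
  (0,6): δ = 143.06°  ·
  (1,2): δ = 111.04°  ·
  (1,3): δ = 52.19°  ✓
  (1,4): δ = 1.78°  ✓
  (1,5): δ = 42.45°  ✓
  (1,6): δ = 81.06°  ·
  (2,3): δ = 121.15°  ·
  (2,4): δ = 67.19°  ·
  (2,5): δ = 26.51°  ✓
  (2,6): δ = 12.10°  ✓
  (3,4): δ = 126.03°  ·
  (3,5): δ = 85.35°  ·
  (3,6): δ = 46.74°  ✓
  (4,5): δ = 139.32°  ·
  (4,6): δ = 100.71°  ·
  (5,6): δ = 141.39°  ·
antipodal pairs: 8

count = 8; pairs: (0,2), (0,3), (1,3), (1,4), (1,5), (2,5), (2,6), (3,6)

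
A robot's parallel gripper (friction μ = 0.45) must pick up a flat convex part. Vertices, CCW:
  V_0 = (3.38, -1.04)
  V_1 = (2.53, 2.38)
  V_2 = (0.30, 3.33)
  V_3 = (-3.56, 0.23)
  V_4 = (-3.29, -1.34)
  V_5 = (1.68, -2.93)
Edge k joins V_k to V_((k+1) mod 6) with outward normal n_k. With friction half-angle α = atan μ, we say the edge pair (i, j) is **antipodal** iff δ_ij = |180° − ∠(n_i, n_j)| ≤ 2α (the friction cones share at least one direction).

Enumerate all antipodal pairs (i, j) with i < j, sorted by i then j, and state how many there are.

count = 3; pairs: (0,3), (1,4), (2,5)

α = atan 0.45 = 24.23°;  2α = 48.46°
n_0 = (+0.9705, +0.2412)
n_1 = (+0.3919, +0.9200)
n_2 = (-0.6262, +0.7797)
n_3 = (-0.9855, -0.1695)
n_4 = (-0.3047, -0.9524)
n_5 = (+0.7435, -0.6687)
  (0,1): δ = 127.03°  ·
  (0,2): δ = 65.19°  ·
  (0,3): δ = 4.20°  ✓
  (0,4): δ = 58.30°  ·
  (0,5): δ = 124.07°  ·
  (1,2): δ = 118.16°  ·
  (1,3): δ = 57.17°  ·
  (1,4): δ = 5.33°  ✓
  (1,5): δ = 71.10°  ·
  (2,3): δ = 119.01°  ·
  (2,4): δ = 56.51°  ·
  (2,5): δ = 9.26°  ✓
  (3,4): δ = 117.50°  ·
  (3,5): δ = 51.73°  ·
  (4,5): δ = 114.23°  ·
antipodal pairs: 3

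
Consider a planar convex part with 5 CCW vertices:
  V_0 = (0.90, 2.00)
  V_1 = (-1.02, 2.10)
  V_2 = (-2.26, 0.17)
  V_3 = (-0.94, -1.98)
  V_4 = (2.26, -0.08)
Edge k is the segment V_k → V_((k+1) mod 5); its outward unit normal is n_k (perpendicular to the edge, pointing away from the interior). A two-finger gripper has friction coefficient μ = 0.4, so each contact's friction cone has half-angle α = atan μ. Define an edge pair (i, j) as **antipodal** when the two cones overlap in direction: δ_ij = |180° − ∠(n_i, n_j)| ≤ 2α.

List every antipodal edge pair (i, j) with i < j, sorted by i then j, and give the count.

α = atan 0.4 = 21.80°;  2α = 43.60°
n_0 = (+0.0520, +0.9986)
n_1 = (-0.8413, +0.5405)
n_2 = (-0.8522, -0.5232)
n_3 = (+0.5105, -0.8599)
n_4 = (+0.8370, +0.5472)
  (0,1): δ = 119.74°  ·
  (0,2): δ = 55.47°  ·
  (0,3): δ = 33.68°  ✓
  (0,4): δ = 126.16°  ·
  (1,2): δ = 115.73°  ·
  (1,3): δ = 26.58°  ✓
  (1,4): δ = 65.90°  ·
  (2,3): δ = 90.85°  ·
  (2,4): δ = 1.63°  ✓
  (3,4): δ = 87.52°  ·
antipodal pairs: 3

count = 3; pairs: (0,3), (1,3), (2,4)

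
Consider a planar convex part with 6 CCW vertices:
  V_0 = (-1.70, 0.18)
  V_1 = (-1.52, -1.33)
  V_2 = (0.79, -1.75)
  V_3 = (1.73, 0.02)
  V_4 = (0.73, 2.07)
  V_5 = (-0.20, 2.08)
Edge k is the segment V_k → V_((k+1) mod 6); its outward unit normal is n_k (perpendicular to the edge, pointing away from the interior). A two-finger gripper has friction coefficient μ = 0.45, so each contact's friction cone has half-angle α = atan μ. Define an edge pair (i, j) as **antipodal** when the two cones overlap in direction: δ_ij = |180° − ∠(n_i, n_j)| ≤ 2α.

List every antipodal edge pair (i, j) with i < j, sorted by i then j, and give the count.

α = atan 0.45 = 24.23°;  2α = 48.46°
n_0 = (-0.9930, -0.1184)
n_1 = (-0.1789, -0.9839)
n_2 = (+0.8832, -0.4690)
n_3 = (+0.8988, +0.4384)
n_4 = (+0.0108, +0.9999)
n_5 = (-0.7849, +0.6196)
  (0,1): δ = 107.10°  ·
  (0,2): δ = 34.77°  ✓
  (0,3): δ = 19.21°  ✓
  (0,4): δ = 82.59°  ·
  (0,5): δ = 134.91°  ·
  (1,2): δ = 107.67°  ·
  (1,3): δ = 53.69°  ·
  (1,4): δ = 9.69°  ✓
  (1,5): δ = 62.01°  ·
  (2,3): δ = 126.03°  ·
  (2,4): δ = 62.64°  ·
  (2,5): δ = 10.32°  ✓
  (3,4): δ = 116.62°  ·
  (3,5): δ = 64.29°  ·
  (4,5): δ = 127.67°  ·
antipodal pairs: 4

count = 4; pairs: (0,2), (0,3), (1,4), (2,5)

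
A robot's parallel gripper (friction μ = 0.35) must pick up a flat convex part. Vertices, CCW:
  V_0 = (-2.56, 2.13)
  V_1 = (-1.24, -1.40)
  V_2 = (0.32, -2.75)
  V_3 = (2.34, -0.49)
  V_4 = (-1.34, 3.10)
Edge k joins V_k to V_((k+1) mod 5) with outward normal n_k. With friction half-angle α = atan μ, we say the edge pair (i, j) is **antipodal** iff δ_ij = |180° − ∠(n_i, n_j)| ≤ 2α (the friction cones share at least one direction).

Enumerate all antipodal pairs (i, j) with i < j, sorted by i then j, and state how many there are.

α = atan 0.35 = 19.29°;  2α = 38.58°
n_0 = (-0.9367, -0.3503)
n_1 = (-0.6544, -0.7562)
n_2 = (+0.7456, -0.6664)
n_3 = (+0.6983, +0.7158)
n_4 = (-0.6223, +0.7827)
  (0,1): δ = 151.38°  ·
  (0,2): δ = 62.29°  ·
  (0,3): δ = 25.21°  ✓
  (0,4): δ = 107.98°  ·
  (1,2): δ = 90.92°  ·
  (1,3): δ = 3.42°  ✓
  (1,4): δ = 79.36°  ·
  (2,3): δ = 92.50°  ·
  (2,4): δ = 9.72°  ✓
  (3,4): δ = 97.22°  ·
antipodal pairs: 3

count = 3; pairs: (0,3), (1,3), (2,4)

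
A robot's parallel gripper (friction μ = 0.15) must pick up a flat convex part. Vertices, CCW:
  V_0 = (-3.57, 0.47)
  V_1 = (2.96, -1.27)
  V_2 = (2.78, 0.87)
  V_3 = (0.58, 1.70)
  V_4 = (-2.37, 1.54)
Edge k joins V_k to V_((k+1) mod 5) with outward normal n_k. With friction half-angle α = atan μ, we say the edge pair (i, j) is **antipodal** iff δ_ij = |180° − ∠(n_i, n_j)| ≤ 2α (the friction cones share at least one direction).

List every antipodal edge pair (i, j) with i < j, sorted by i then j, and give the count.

count = 1; pairs: (0,2)

α = atan 0.15 = 8.53°;  2α = 17.06°
n_0 = (-0.2575, -0.9663)
n_1 = (+0.9965, +0.0838)
n_2 = (+0.3530, +0.9356)
n_3 = (-0.0542, +0.9985)
n_4 = (-0.6655, +0.7464)
  (0,1): δ = 70.27°  ·
  (0,2): δ = 5.75°  ✓
  (0,3): δ = 18.03°  ·
  (0,4): δ = 56.64°  ·
  (1,2): δ = 115.48°  ·
  (1,3): δ = 91.70°  ·
  (1,4): δ = 53.09°  ·
  (2,3): δ = 156.23°  ·
  (2,4): δ = 117.61°  ·
  (3,4): δ = 141.38°  ·
antipodal pairs: 1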